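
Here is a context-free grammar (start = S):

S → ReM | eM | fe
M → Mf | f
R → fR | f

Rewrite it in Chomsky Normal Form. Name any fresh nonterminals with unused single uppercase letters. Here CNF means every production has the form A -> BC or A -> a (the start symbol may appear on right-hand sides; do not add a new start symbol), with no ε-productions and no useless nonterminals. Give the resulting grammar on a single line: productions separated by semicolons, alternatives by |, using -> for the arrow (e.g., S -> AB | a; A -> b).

No ε-productions.
No unit productions to eliminate.
TERM: introduce B -> e, A -> f and substitute in every rule of length ≥2.
BIN: S -> RBM becomes S -> RC, C -> BM.

S -> AB | BM | RC; A -> f; B -> e; C -> BM; M -> f | MA; R -> f | AR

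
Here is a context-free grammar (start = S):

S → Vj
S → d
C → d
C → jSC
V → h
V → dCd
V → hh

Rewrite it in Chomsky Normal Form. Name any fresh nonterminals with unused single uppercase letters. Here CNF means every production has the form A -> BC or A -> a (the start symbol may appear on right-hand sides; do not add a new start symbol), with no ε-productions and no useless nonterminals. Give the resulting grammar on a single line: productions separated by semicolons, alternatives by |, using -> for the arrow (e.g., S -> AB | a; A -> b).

S -> d | VA; A -> j; B -> d; C -> d | AE; D -> h; E -> SC; F -> CB; V -> h | BF | DD

No ε-productions.
No unit productions to eliminate.
TERM: introduce B -> d, D -> h, A -> j and substitute in every rule of length ≥2.
BIN: C -> ASC becomes C -> AE, E -> SC; V -> BCB becomes V -> BF, F -> CB.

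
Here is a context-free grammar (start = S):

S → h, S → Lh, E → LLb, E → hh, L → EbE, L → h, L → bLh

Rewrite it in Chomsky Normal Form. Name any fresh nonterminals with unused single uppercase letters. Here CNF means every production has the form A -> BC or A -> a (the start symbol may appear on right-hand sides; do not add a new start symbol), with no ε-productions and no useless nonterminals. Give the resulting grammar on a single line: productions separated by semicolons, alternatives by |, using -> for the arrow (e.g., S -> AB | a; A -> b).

No ε-productions.
No unit productions to eliminate.
TERM: introduce A -> b, B -> h and substitute in every rule of length ≥2.
BIN: E -> LLA becomes E -> LC, C -> LA; L -> ALB becomes L -> AD, D -> LB; L -> EAE becomes L -> EF, F -> AE.

S -> h | LB; A -> b; B -> h; C -> LA; D -> LB; E -> BB | LC; F -> AE; L -> h | AD | EF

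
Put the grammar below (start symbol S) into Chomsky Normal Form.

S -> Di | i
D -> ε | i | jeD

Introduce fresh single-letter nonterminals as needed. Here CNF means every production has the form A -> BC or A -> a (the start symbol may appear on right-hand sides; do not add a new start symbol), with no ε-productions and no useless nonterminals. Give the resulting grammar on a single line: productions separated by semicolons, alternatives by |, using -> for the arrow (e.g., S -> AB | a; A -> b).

Nullable: {D}; after ε-elimination: S -> i | Di; D -> i | je | jeD.
No unit productions to eliminate.
TERM: introduce B -> e, C -> i, A -> j and substitute in every rule of length ≥2.
BIN: D -> ABD becomes D -> AE, E -> BD.

S -> i | DC; A -> j; B -> e; C -> i; D -> i | AB | AE; E -> BD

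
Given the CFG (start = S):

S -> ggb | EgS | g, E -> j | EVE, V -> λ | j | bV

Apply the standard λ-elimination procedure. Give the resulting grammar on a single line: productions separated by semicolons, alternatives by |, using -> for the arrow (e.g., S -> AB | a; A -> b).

S -> g | EgS | ggb; E -> j | EE | EVE; V -> b | j | bV

Nullable set: {V}.
E -> EVE: V nullable, giving EE | EVE.
Drop V -> λ.
V -> bV: V nullable, giving b | bV.
Unchanged (no nullable symbols): S -> EgS; S -> g; S -> ggb; E -> j; V -> j.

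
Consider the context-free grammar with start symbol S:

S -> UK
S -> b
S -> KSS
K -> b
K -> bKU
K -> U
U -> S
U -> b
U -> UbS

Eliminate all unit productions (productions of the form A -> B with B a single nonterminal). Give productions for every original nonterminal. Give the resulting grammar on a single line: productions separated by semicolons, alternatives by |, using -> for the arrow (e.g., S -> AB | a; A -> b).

Unit productions: K->U, U->S.
Unit pairs (A ⇒* B via units): (K,S), (K,U), (U,S).
S: inherits non-unit rules of {S} → KSS | UK | b.
K: inherits non-unit rules of {K, S, U} → KSS | UK | UbS | b | bKU.
U: inherits non-unit rules of {S, U} → KSS | UK | UbS | b.

S -> b | UK | KSS; K -> b | UK | KSS | UbS | bKU; U -> b | UK | KSS | UbS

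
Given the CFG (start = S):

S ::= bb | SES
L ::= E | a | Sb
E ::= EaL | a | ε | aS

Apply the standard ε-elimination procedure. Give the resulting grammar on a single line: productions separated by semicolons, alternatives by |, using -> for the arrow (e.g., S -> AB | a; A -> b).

S -> SS | bb | SES; E -> a | Ea | aL | aS | EaL; L -> E | a | Sb

Nullable set: {E, L}.
S -> SES: E nullable, giving SES | SS.
Drop E -> ε.
E -> EaL: E, L nullable, giving Ea | EaL | a | aL.
L -> E: E nullable, giving E.
Unchanged (no nullable symbols): S -> bb; E -> a; E -> aS; L -> Sb; L -> a.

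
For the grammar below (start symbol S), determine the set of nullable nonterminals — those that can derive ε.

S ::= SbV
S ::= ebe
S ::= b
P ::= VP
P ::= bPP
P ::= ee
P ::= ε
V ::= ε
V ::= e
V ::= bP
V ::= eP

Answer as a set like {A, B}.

Directly nullable (have an ε-rule): {P, V}.
Not nullable: S — each has a terminal in every rule's right-hand side or depends on a non-nullable symbol.

{P, V}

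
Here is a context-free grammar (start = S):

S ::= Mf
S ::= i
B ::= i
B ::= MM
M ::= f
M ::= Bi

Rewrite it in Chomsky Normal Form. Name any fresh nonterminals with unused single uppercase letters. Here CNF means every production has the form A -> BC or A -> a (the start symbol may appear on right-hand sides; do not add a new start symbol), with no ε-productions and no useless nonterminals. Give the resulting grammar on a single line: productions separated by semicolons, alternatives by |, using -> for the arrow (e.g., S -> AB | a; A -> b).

No ε-productions.
No unit productions to eliminate.
TERM: introduce C -> f, A -> i and substitute in every rule of length ≥2.

S -> i | MC; A -> i; B -> i | MM; C -> f; M -> f | BA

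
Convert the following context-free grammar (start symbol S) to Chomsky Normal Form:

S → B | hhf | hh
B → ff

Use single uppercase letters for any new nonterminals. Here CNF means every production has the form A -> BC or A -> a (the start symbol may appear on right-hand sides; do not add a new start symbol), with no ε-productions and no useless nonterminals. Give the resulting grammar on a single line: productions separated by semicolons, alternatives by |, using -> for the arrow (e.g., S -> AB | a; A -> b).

S -> AA | CC | CD; A -> f; C -> h; D -> CA

No ε-productions.
After unit-elimination: S -> ff | hh | hhf; B -> ff.
TERM: introduce A -> f, C -> h and substitute in every rule of length ≥2.
BIN: S -> CCA becomes S -> CD, D -> CA.
Drop unreachable/unproductive: B.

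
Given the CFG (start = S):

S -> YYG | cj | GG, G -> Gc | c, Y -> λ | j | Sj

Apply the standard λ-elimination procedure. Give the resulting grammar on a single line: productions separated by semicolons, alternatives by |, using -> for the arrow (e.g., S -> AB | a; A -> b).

Nullable set: {Y}.
S -> YYG: Y, Y nullable, giving G | YG | YYG.
Drop Y -> λ.
Unchanged (no nullable symbols): S -> GG; S -> cj; G -> Gc; G -> c; Y -> Sj; Y -> j.

S -> G | GG | YG | cj | YYG; G -> c | Gc; Y -> j | Sj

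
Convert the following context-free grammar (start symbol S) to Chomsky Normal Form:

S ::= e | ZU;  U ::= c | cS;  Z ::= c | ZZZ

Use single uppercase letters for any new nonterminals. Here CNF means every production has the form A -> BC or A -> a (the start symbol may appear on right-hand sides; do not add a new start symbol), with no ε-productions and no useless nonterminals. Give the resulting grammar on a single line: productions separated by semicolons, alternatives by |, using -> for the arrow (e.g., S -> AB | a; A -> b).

S -> e | ZU; A -> c; B -> ZZ; U -> c | AS; Z -> c | ZB

No ε-productions.
No unit productions to eliminate.
TERM: introduce A -> c and substitute in every rule of length ≥2.
BIN: Z -> ZZZ becomes Z -> ZB, B -> ZZ.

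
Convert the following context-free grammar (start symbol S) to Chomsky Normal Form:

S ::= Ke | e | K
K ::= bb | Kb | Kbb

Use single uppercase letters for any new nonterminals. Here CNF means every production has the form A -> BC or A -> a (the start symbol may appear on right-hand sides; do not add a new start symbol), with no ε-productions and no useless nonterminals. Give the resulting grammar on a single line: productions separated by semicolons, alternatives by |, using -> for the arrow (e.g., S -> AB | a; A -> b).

S -> e | AA | KA | KB | KD; A -> b; B -> e; C -> AA; D -> AA; K -> AA | KA | KC

No ε-productions.
After unit-elimination: S -> e | Kb | Ke | bb | Kbb; K -> Kb | bb | Kbb.
TERM: introduce A -> b, B -> e and substitute in every rule of length ≥2.
BIN: K -> KAA becomes K -> KC, C -> AA; S -> KAA becomes S -> KD, D -> AA.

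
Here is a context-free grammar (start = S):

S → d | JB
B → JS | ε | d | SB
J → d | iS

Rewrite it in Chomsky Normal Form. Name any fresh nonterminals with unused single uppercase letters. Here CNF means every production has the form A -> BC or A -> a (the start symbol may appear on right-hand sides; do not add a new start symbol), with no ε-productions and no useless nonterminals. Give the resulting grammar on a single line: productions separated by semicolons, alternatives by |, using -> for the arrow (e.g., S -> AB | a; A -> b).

S -> d | AS | JB; A -> i; B -> d | AS | JB | JS | SB; J -> d | AS

Nullable: {B}; after ε-elimination: S -> J | d | JB; B -> S | d | JS | SB; J -> d | iS.
After unit-elimination: S -> d | JB | iS; B -> d | JB | JS | SB | iS; J -> d | iS.
TERM: introduce A -> i and substitute in every rule of length ≥2.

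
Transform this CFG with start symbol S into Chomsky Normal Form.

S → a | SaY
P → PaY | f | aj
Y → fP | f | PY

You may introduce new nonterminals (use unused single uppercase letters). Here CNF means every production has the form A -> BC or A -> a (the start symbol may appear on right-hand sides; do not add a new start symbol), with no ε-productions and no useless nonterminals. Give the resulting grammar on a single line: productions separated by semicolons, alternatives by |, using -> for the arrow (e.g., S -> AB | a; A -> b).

No ε-productions.
No unit productions to eliminate.
TERM: introduce A -> a, C -> f, B -> j and substitute in every rule of length ≥2.
BIN: P -> PAY becomes P -> PD, D -> AY; S -> SAY becomes S -> SE, E -> AY.

S -> a | SE; A -> a; B -> j; C -> f; D -> AY; E -> AY; P -> f | AB | PD; Y -> f | CP | PY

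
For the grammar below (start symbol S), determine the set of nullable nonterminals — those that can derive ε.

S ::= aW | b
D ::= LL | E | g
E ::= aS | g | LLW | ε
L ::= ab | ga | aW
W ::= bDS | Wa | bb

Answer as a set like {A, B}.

{D, E}

Directly nullable (have an ε-rule): {E}.
D is nullable via D -> E (every symbol on the right is already known nullable).
Not nullable: L, S, W — each has a terminal in every rule's right-hand side or depends on a non-nullable symbol.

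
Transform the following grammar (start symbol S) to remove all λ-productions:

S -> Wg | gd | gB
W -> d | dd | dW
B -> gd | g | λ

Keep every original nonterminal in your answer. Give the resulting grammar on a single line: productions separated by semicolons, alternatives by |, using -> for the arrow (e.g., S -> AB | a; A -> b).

S -> g | Wg | gB | gd; B -> g | gd; W -> d | dW | dd

Nullable set: {B}.
S -> gB: B nullable, giving g | gB.
Drop B -> λ.
Unchanged (no nullable symbols): S -> Wg; S -> gd; B -> g; B -> gd; W -> d; W -> dW; W -> dd.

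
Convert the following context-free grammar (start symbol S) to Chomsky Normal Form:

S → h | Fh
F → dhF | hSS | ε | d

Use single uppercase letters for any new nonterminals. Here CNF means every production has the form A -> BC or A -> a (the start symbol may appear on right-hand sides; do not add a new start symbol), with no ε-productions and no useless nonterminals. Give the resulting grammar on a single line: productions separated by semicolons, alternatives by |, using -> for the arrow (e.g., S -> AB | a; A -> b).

Nullable: {F}; after ε-elimination: S -> h | Fh; F -> d | dh | dhF | hSS.
No unit productions to eliminate.
TERM: introduce A -> d, B -> h and substitute in every rule of length ≥2.
BIN: F -> ABF becomes F -> AC, C -> BF; F -> BSS becomes F -> BD, D -> SS.

S -> h | FB; A -> d; B -> h; C -> BF; D -> SS; F -> d | AB | AC | BD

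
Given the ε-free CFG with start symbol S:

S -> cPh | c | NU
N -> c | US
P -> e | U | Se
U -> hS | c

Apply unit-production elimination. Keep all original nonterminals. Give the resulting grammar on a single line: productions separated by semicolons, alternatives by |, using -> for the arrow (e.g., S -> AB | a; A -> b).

Unit productions: P->U.
Unit pairs (A ⇒* B via units): (P,U).
S: inherits non-unit rules of {S} → NU | c | cPh.
N: inherits non-unit rules of {N} → US | c.
P: inherits non-unit rules of {P, U} → Se | c | e | hS.
U: inherits non-unit rules of {U} → c | hS.

S -> c | NU | cPh; N -> c | US; P -> c | e | Se | hS; U -> c | hS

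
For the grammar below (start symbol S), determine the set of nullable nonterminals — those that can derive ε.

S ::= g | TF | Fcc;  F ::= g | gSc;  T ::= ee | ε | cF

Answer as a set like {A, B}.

{T}

Directly nullable (have an ε-rule): {T}.
Not nullable: F, S — each has a terminal in every rule's right-hand side or depends on a non-nullable symbol.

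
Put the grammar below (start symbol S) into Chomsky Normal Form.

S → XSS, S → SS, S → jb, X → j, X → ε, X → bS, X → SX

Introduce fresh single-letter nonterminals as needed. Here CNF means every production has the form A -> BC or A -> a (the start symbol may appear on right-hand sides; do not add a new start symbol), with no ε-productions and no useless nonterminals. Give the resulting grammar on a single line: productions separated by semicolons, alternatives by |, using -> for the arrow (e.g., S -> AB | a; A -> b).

Nullable: {X}; after ε-elimination: S -> SS | jb | XSS; X -> S | j | SX | bS.
After unit-elimination: S -> SS | jb | XSS; X -> j | SS | SX | bS | jb | XSS.
TERM: introduce B -> b, A -> j and substitute in every rule of length ≥2.
BIN: S -> XSS becomes S -> XC, C -> SS; X -> XSS becomes X -> XD, D -> SS.

S -> AB | SS | XC; A -> j; B -> b; C -> SS; D -> SS; X -> j | AB | BS | SS | SX | XD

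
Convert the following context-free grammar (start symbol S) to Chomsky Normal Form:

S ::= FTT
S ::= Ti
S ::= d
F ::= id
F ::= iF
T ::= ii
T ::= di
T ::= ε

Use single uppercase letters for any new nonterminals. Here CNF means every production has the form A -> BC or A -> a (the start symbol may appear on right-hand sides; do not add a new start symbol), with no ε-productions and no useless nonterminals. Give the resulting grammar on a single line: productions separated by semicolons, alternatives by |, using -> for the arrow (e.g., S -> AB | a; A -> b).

S -> d | i | AB | AF | FC | FT | TA; A -> i; B -> d; C -> TT; F -> AB | AF; T -> AA | BA

Nullable: {T}; after ε-elimination: S -> F | d | i | FT | Ti | FTT; F -> iF | id; T -> di | ii.
After unit-elimination: S -> d | i | FT | Ti | iF | id | FTT; F -> iF | id; T -> di | ii.
TERM: introduce B -> d, A -> i and substitute in every rule of length ≥2.
BIN: S -> FTT becomes S -> FC, C -> TT.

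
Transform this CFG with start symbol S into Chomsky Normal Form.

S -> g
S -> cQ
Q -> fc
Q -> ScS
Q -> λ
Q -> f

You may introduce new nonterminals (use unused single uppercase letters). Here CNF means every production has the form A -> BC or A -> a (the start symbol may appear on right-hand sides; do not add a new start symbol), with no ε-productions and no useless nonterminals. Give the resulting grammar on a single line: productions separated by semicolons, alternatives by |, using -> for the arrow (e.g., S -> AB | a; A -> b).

S -> c | g | AQ; A -> c; B -> f; C -> AS; Q -> f | BA | SC

Nullable: {Q}; after ε-elimination: S -> c | g | cQ; Q -> f | fc | ScS.
No unit productions to eliminate.
TERM: introduce A -> c, B -> f and substitute in every rule of length ≥2.
BIN: Q -> SAS becomes Q -> SC, C -> AS.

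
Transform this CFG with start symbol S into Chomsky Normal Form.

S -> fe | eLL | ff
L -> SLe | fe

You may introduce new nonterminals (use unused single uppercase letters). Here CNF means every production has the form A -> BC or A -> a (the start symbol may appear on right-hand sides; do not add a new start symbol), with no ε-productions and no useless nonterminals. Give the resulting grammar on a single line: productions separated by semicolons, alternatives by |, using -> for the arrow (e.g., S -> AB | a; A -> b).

S -> AD | BA | BB; A -> e; B -> f; C -> LA; D -> LL; L -> BA | SC

No ε-productions.
No unit productions to eliminate.
TERM: introduce A -> e, B -> f and substitute in every rule of length ≥2.
BIN: L -> SLA becomes L -> SC, C -> LA; S -> ALL becomes S -> AD, D -> LL.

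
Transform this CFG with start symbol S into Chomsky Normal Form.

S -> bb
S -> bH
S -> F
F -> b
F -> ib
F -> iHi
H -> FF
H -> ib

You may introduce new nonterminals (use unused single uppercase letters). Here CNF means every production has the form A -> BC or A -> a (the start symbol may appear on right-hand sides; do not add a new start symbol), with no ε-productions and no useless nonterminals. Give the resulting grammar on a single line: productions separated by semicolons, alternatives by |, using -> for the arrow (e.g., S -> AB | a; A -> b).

S -> b | AB | AD | BB | BH; A -> i; B -> b; C -> HA; D -> HA; F -> b | AB | AC; H -> AB | FF

No ε-productions.
After unit-elimination: S -> b | bH | bb | ib | iHi; F -> b | ib | iHi; H -> FF | ib.
TERM: introduce B -> b, A -> i and substitute in every rule of length ≥2.
BIN: F -> AHA becomes F -> AC, C -> HA; S -> AHA becomes S -> AD, D -> HA.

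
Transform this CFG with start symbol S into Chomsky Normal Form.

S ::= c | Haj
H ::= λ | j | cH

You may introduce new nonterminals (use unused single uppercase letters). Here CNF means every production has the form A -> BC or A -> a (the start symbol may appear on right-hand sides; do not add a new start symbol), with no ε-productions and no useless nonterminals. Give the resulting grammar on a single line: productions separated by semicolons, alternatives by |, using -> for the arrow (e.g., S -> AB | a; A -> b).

S -> c | BC | HD; A -> c; B -> a; C -> j; D -> BC; H -> c | j | AH

Nullable: {H}; after ε-elimination: S -> c | aj | Haj; H -> c | j | cH.
No unit productions to eliminate.
TERM: introduce B -> a, A -> c, C -> j and substitute in every rule of length ≥2.
BIN: S -> HBC becomes S -> HD, D -> BC.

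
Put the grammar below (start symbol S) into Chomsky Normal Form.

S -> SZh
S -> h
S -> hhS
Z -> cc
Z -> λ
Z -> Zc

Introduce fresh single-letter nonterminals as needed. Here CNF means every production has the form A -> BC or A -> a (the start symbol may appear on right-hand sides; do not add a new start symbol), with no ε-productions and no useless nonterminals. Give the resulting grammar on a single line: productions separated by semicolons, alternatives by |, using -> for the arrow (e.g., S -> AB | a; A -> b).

S -> h | AC | SA | SD; A -> h; B -> c; C -> AS; D -> ZA; Z -> c | BB | ZB

Nullable: {Z}; after ε-elimination: S -> h | Sh | SZh | hhS; Z -> c | Zc | cc.
No unit productions to eliminate.
TERM: introduce B -> c, A -> h and substitute in every rule of length ≥2.
BIN: S -> AAS becomes S -> AC, C -> AS; S -> SZA becomes S -> SD, D -> ZA.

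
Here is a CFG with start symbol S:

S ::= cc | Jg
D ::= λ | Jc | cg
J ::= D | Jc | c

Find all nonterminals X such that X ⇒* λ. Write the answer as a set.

{D, J}

Directly nullable (have an ε-rule): {D}.
J is nullable via J -> D (every symbol on the right is already known nullable).
Not nullable: S — each has a terminal in every rule's right-hand side or depends on a non-nullable symbol.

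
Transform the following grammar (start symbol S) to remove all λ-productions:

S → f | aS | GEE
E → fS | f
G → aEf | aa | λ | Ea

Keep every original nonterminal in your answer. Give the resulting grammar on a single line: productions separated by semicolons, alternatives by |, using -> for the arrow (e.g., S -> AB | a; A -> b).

Nullable set: {G}.
S -> GEE: G nullable, giving EE | GEE.
Drop G -> λ.
Unchanged (no nullable symbols): S -> aS; S -> f; E -> f; E -> fS; G -> Ea; G -> aEf; G -> aa.

S -> f | EE | aS | GEE; E -> f | fS; G -> Ea | aa | aEf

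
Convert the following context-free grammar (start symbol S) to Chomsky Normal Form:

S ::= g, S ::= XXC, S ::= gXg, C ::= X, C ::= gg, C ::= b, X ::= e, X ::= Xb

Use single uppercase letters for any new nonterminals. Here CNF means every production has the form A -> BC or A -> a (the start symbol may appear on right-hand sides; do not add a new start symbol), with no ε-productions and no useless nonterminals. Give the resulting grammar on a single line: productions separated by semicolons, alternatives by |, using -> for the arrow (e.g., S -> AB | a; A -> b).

No ε-productions.
After unit-elimination: S -> g | XXC | gXg; C -> b | e | Xb | gg; X -> e | Xb.
TERM: introduce A -> b, B -> g and substitute in every rule of length ≥2.
BIN: S -> BXB becomes S -> BD, D -> XB; S -> XXC becomes S -> XE, E -> XC.

S -> g | BD | XE; A -> b; B -> g; C -> b | e | BB | XA; D -> XB; E -> XC; X -> e | XA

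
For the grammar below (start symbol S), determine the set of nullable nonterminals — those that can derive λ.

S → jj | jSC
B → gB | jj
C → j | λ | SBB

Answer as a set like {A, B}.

{C}

Directly nullable (have an ε-rule): {C}.
Not nullable: B, S — each has a terminal in every rule's right-hand side or depends on a non-nullable symbol.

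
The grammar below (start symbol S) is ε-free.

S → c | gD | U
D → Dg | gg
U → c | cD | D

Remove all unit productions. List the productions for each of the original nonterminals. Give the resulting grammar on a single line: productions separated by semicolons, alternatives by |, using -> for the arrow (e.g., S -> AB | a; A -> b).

Unit productions: S->U, U->D.
Unit pairs (A ⇒* B via units): (S,D), (S,U), (U,D).
S: inherits non-unit rules of {D, S, U} → Dg | c | cD | gD | gg.
D: inherits non-unit rules of {D} → Dg | gg.
U: inherits non-unit rules of {D, U} → Dg | c | cD | gg.

S -> c | Dg | cD | gD | gg; D -> Dg | gg; U -> c | Dg | cD | gg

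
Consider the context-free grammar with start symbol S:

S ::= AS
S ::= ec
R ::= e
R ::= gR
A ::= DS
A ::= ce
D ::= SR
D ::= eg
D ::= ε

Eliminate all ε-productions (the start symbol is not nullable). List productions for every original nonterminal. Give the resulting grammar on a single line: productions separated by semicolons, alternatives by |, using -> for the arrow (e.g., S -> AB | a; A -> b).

Nullable set: {D}.
A -> DS: D nullable, giving DS | S.
Drop D -> ε.
Unchanged (no nullable symbols): S -> AS; S -> ec; A -> ce; D -> SR; D -> eg; R -> e; R -> gR.

S -> AS | ec; A -> S | DS | ce; D -> SR | eg; R -> e | gR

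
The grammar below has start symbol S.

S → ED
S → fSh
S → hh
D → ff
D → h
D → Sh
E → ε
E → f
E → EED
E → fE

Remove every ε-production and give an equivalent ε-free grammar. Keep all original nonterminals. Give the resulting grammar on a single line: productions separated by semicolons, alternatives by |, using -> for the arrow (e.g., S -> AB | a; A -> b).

Nullable set: {E}.
S -> ED: E nullable, giving D | ED.
Drop E -> ε.
E -> EED: E, E nullable, giving D | ED | EED.
E -> fE: E nullable, giving f | fE.
Unchanged (no nullable symbols): S -> fSh; S -> hh; D -> Sh; D -> ff; D -> h; E -> f.

S -> D | ED | hh | fSh; D -> h | Sh | ff; E -> D | f | ED | fE | EED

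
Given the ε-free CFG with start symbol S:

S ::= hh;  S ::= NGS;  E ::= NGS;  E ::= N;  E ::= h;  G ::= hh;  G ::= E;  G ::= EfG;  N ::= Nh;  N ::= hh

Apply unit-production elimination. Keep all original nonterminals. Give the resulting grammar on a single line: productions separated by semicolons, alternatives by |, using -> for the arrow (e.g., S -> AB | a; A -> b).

S -> hh | NGS; E -> h | Nh | hh | NGS; G -> h | Nh | hh | EfG | NGS; N -> Nh | hh

Unit productions: E->N, G->E.
Unit pairs (A ⇒* B via units): (E,N), (G,E), (G,N).
S: inherits non-unit rules of {S} → NGS | hh.
E: inherits non-unit rules of {E, N} → NGS | Nh | h | hh.
G: inherits non-unit rules of {E, G, N} → EfG | NGS | Nh | h | hh.
N: inherits non-unit rules of {N} → Nh | hh.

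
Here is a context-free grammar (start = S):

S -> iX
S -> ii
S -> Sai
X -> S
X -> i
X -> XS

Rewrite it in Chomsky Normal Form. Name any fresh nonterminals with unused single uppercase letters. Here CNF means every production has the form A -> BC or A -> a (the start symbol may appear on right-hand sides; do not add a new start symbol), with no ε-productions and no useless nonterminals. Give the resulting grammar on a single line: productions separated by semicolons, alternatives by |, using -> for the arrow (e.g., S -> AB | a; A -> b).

S -> BB | BX | SC; A -> a; B -> i; C -> AB; D -> AB; X -> i | BB | BX | SD | XS

No ε-productions.
After unit-elimination: S -> iX | ii | Sai; X -> i | XS | iX | ii | Sai.
TERM: introduce A -> a, B -> i and substitute in every rule of length ≥2.
BIN: S -> SAB becomes S -> SC, C -> AB; X -> SAB becomes X -> SD, D -> AB.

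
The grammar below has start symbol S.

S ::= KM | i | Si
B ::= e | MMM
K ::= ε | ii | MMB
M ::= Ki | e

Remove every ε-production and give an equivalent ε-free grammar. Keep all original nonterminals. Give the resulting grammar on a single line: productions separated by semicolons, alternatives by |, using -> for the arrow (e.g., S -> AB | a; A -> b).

Nullable set: {K}.
S -> KM: K nullable, giving KM | M.
Drop K -> ε.
M -> Ki: K nullable, giving Ki | i.
Unchanged (no nullable symbols): S -> Si; S -> i; B -> MMM; B -> e; K -> MMB; K -> ii; M -> e.

S -> M | i | KM | Si; B -> e | MMM; K -> ii | MMB; M -> e | i | Ki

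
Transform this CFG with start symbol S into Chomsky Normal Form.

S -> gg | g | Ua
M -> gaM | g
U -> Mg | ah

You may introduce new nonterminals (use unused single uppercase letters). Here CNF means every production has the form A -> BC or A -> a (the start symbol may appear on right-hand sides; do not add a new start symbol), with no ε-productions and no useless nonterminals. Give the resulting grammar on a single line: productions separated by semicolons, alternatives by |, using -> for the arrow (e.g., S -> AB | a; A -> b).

S -> g | AA | UB; A -> g; B -> a; C -> h; D -> BM; M -> g | AD; U -> BC | MA

No ε-productions.
No unit productions to eliminate.
TERM: introduce B -> a, A -> g, C -> h and substitute in every rule of length ≥2.
BIN: M -> ABM becomes M -> AD, D -> BM.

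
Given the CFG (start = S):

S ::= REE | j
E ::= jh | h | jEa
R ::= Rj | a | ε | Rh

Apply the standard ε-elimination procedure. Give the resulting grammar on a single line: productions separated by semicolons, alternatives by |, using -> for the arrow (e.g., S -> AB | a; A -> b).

Nullable set: {R}.
S -> REE: R nullable, giving EE | REE.
Drop R -> ε.
R -> Rh: R nullable, giving Rh | h.
R -> Rj: R nullable, giving Rj | j.
Unchanged (no nullable symbols): S -> j; E -> h; E -> jEa; E -> jh; R -> a.

S -> j | EE | REE; E -> h | jh | jEa; R -> a | h | j | Rh | Rj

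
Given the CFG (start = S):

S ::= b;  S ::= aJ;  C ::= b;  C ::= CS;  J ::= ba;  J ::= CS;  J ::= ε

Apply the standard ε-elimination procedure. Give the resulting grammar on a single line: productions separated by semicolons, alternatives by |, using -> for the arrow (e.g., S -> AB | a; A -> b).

S -> a | b | aJ; C -> b | CS; J -> CS | ba

Nullable set: {J}.
S -> aJ: J nullable, giving a | aJ.
Drop J -> ε.
Unchanged (no nullable symbols): S -> b; C -> CS; C -> b; J -> CS; J -> ba.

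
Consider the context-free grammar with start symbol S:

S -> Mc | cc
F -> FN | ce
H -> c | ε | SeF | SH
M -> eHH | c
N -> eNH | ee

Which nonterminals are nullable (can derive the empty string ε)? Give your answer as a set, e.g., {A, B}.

Directly nullable (have an ε-rule): {H}.
Not nullable: F, M, N, S — each has a terminal in every rule's right-hand side or depends on a non-nullable symbol.

{H}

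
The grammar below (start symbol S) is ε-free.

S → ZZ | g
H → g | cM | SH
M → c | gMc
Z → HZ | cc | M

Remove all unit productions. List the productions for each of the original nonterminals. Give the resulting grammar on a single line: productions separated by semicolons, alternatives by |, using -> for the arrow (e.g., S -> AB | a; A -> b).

S -> g | ZZ; H -> g | SH | cM; M -> c | gMc; Z -> c | HZ | cc | gMc

Unit productions: Z->M.
Unit pairs (A ⇒* B via units): (Z,M).
S: inherits non-unit rules of {S} → ZZ | g.
H: inherits non-unit rules of {H} → SH | cM | g.
M: inherits non-unit rules of {M} → c | gMc.
Z: inherits non-unit rules of {M, Z} → HZ | c | cc | gMc.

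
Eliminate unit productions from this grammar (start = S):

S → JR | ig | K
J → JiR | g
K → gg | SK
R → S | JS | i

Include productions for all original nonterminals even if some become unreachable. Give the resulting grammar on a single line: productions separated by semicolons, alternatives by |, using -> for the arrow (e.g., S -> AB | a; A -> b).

Unit productions: R->S, S->K.
Unit pairs (A ⇒* B via units): (R,K), (R,S), (S,K).
S: inherits non-unit rules of {K, S} → JR | SK | gg | ig.
J: inherits non-unit rules of {J} → JiR | g.
K: inherits non-unit rules of {K} → SK | gg.
R: inherits non-unit rules of {K, R, S} → JR | JS | SK | gg | i | ig.

S -> JR | SK | gg | ig; J -> g | JiR; K -> SK | gg; R -> i | JR | JS | SK | gg | ig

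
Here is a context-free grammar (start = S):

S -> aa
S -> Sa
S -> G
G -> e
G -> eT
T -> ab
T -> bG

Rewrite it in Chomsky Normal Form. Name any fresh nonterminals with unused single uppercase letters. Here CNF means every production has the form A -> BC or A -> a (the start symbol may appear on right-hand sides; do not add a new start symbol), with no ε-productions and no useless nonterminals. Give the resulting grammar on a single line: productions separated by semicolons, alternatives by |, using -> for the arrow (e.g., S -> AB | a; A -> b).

No ε-productions.
After unit-elimination: S -> e | Sa | aa | eT; G -> e | eT; T -> ab | bG.
TERM: introduce B -> a, C -> b, A -> e and substitute in every rule of length ≥2.

S -> e | AT | BB | SB; A -> e; B -> a; C -> b; G -> e | AT; T -> BC | CG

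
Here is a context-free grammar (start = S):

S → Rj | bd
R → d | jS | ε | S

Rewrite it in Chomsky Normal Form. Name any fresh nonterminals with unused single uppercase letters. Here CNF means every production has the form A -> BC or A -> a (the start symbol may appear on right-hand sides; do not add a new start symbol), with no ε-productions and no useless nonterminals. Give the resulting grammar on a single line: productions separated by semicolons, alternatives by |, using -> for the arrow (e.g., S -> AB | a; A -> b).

S -> j | BC | RA; A -> j; B -> b; C -> d; R -> d | j | AS | BC | RA

Nullable: {R}; after ε-elimination: S -> j | Rj | bd; R -> S | d | jS.
After unit-elimination: S -> j | Rj | bd; R -> d | j | Rj | bd | jS.
TERM: introduce B -> b, C -> d, A -> j and substitute in every rule of length ≥2.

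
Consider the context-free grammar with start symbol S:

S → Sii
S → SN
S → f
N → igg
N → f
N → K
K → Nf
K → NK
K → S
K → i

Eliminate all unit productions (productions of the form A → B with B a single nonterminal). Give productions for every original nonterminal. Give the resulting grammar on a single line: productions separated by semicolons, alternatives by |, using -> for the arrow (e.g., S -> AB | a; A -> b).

S -> f | SN | Sii; K -> f | i | NK | Nf | SN | Sii; N -> f | i | NK | Nf | SN | Sii | igg

Unit productions: K->S, N->K.
Unit pairs (A ⇒* B via units): (K,S), (N,K), (N,S).
S: inherits non-unit rules of {S} → SN | Sii | f.
K: inherits non-unit rules of {K, S} → NK | Nf | SN | Sii | f | i.
N: inherits non-unit rules of {K, N, S} → NK | Nf | SN | Sii | f | i | igg.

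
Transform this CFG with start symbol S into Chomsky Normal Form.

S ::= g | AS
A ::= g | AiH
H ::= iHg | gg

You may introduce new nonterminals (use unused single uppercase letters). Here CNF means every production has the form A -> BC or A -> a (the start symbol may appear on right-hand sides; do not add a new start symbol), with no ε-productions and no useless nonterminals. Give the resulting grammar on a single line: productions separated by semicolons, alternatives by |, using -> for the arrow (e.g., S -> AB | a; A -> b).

S -> g | AS; A -> g | AD; B -> i; C -> g; D -> BH; E -> HC; H -> BE | CC

No ε-productions.
No unit productions to eliminate.
TERM: introduce C -> g, B -> i and substitute in every rule of length ≥2.
BIN: A -> ABH becomes A -> AD, D -> BH; H -> BHC becomes H -> BE, E -> HC.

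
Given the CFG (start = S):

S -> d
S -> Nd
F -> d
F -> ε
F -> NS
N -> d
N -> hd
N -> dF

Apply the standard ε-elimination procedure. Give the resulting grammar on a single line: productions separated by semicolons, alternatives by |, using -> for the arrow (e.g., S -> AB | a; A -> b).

Nullable set: {F}.
Drop F -> ε.
N -> dF: F nullable, giving d | dF.
Unchanged (no nullable symbols): S -> Nd; S -> d; F -> NS; F -> d; N -> d; N -> hd.

S -> d | Nd; F -> d | NS; N -> d | dF | hd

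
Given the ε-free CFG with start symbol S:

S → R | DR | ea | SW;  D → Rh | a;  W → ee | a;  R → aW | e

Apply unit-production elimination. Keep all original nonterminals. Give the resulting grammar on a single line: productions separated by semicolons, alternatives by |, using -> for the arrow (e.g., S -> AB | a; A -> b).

Unit productions: S->R.
Unit pairs (A ⇒* B via units): (S,R).
S: inherits non-unit rules of {R, S} → DR | SW | aW | e | ea.
D: inherits non-unit rules of {D} → Rh | a.
R: inherits non-unit rules of {R} → aW | e.
W: inherits non-unit rules of {W} → a | ee.

S -> e | DR | SW | aW | ea; D -> a | Rh; R -> e | aW; W -> a | ee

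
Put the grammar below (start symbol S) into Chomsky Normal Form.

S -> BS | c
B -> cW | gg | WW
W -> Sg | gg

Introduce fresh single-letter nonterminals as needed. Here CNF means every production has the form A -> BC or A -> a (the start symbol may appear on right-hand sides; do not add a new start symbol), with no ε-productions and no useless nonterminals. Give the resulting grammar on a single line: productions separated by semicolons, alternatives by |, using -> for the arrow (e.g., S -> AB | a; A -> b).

S -> c | BS; A -> c; B -> AW | CC | WW; C -> g; W -> CC | SC

No ε-productions.
No unit productions to eliminate.
TERM: introduce A -> c, C -> g and substitute in every rule of length ≥2.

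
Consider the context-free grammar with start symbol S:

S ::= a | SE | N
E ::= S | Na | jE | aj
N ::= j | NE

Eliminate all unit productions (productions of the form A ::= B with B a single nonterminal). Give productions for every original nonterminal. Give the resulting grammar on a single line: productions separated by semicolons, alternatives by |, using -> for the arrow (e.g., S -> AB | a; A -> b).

Unit productions: E->S, S->N.
Unit pairs (A ⇒* B via units): (E,N), (E,S), (S,N).
S: inherits non-unit rules of {N, S} → NE | SE | a | j.
E: inherits non-unit rules of {E, N, S} → NE | Na | SE | a | aj | j | jE.
N: inherits non-unit rules of {N} → NE | j.

S -> a | j | NE | SE; E -> a | j | NE | Na | SE | aj | jE; N -> j | NE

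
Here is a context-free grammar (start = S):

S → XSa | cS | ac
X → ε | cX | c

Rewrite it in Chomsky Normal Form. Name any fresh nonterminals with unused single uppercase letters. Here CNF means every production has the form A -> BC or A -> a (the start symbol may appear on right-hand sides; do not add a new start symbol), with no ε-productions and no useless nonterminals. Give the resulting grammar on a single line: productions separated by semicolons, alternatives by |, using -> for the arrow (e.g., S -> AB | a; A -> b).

S -> AB | BS | SA | XC; A -> a; B -> c; C -> SA; X -> c | BX

Nullable: {X}; after ε-elimination: S -> Sa | ac | cS | XSa; X -> c | cX.
No unit productions to eliminate.
TERM: introduce A -> a, B -> c and substitute in every rule of length ≥2.
BIN: S -> XSA becomes S -> XC, C -> SA.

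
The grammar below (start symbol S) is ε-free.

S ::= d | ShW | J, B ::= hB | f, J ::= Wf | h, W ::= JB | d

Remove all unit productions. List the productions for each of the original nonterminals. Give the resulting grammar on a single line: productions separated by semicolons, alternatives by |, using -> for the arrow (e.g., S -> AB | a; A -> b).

Unit productions: S->J.
Unit pairs (A ⇒* B via units): (S,J).
S: inherits non-unit rules of {J, S} → ShW | Wf | d | h.
B: inherits non-unit rules of {B} → f | hB.
J: inherits non-unit rules of {J} → Wf | h.
W: inherits non-unit rules of {W} → JB | d.

S -> d | h | Wf | ShW; B -> f | hB; J -> h | Wf; W -> d | JB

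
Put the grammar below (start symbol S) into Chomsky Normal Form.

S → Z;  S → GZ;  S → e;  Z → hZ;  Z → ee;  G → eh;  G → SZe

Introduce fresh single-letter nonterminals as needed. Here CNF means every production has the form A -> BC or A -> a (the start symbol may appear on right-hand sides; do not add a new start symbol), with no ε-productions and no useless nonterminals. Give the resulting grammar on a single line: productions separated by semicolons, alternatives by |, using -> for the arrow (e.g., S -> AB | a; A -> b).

No ε-productions.
After unit-elimination: S -> e | GZ | ee | hZ; G -> eh | SZe; Z -> ee | hZ.
TERM: introduce A -> e, B -> h and substitute in every rule of length ≥2.
BIN: G -> SZA becomes G -> SC, C -> ZA.

S -> e | AA | BZ | GZ; A -> e; B -> h; C -> ZA; G -> AB | SC; Z -> AA | BZ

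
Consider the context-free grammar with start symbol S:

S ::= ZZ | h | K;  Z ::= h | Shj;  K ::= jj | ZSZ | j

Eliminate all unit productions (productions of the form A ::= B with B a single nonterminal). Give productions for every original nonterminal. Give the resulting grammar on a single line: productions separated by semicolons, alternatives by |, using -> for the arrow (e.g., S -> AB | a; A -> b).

Unit productions: S->K.
Unit pairs (A ⇒* B via units): (S,K).
S: inherits non-unit rules of {K, S} → ZSZ | ZZ | h | j | jj.
K: inherits non-unit rules of {K} → ZSZ | j | jj.
Z: inherits non-unit rules of {Z} → Shj | h.

S -> h | j | ZZ | jj | ZSZ; K -> j | jj | ZSZ; Z -> h | Shj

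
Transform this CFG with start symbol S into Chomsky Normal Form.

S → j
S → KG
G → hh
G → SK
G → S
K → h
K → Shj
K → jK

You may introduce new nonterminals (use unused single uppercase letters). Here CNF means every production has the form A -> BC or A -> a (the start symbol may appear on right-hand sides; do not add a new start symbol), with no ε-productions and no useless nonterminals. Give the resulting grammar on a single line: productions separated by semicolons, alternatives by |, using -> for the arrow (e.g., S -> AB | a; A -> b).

No ε-productions.
After unit-elimination: S -> j | KG; G -> j | KG | SK | hh; K -> h | jK | Shj.
TERM: introduce A -> h, B -> j and substitute in every rule of length ≥2.
BIN: K -> SAB becomes K -> SC, C -> AB.

S -> j | KG; A -> h; B -> j; C -> AB; G -> j | AA | KG | SK; K -> h | BK | SC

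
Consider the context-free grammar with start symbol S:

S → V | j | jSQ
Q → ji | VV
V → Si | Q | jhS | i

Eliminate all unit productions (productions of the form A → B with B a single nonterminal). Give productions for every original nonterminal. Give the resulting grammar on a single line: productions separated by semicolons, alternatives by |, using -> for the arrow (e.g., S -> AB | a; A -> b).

S -> i | j | Si | VV | ji | jSQ | jhS; Q -> VV | ji; V -> i | Si | VV | ji | jhS

Unit productions: S->V, V->Q.
Unit pairs (A ⇒* B via units): (S,Q), (S,V), (V,Q).
S: inherits non-unit rules of {Q, S, V} → Si | VV | i | j | jSQ | jhS | ji.
Q: inherits non-unit rules of {Q} → VV | ji.
V: inherits non-unit rules of {Q, V} → Si | VV | i | jhS | ji.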